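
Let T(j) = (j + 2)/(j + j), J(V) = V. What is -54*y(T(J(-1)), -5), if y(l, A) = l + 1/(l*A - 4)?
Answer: 63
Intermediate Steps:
T(j) = (2 + j)/(2*j) (T(j) = (2 + j)/((2*j)) = (2 + j)*(1/(2*j)) = (2 + j)/(2*j))
y(l, A) = l + 1/(-4 + A*l) (y(l, A) = l + 1/(A*l - 4) = l + 1/(-4 + A*l))
-54*y(T(J(-1)), -5) = -54*(1 - 2*(2 - 1)/(-1) - 5*(2 - 1)**2/4)/(-4 - 5*(2 - 1)/(2*(-1))) = -54*(1 - 2*(-1) - 5*((1/2)*(-1)*1)**2)/(-4 - 5*(-1)/2) = -54*(1 - 4*(-1/2) - 5*(-1/2)**2)/(-4 - 5*(-1/2)) = -54*(1 + 2 - 5*1/4)/(-4 + 5/2) = -54*(1 + 2 - 5/4)/(-3/2) = -(-36)*7/4 = -54*(-7/6) = 63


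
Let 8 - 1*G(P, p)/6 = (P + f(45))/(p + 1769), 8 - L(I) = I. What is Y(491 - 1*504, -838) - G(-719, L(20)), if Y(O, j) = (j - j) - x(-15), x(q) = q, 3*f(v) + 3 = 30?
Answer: -62241/1757 ≈ -35.425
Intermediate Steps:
f(v) = 9 (f(v) = -1 + (⅓)*30 = -1 + 10 = 9)
L(I) = 8 - I
Y(O, j) = 15 (Y(O, j) = (j - j) - 1*(-15) = 0 + 15 = 15)
G(P, p) = 48 - 6*(9 + P)/(1769 + p) (G(P, p) = 48 - 6*(P + 9)/(p + 1769) = 48 - 6*(9 + P)/(1769 + p))
Y(491 - 1*504, -838) - G(-719, L(20)) = 15 - 6*(14143 - 1*(-719) + 8*(8 - 1*20))/(1769 + (8 - 1*20)) = 15 - 6*(14143 + 719 + 8*(8 - 20))/(1769 + (8 - 20)) = 15 - 6*(14143 + 719 + 8*(-12))/(1769 - 12) = 15 - 6*(14143 + 719 - 96)/1757 = 15 - 6*14766/1757 = 15 - 1*88596/1757 = 15 - 88596/1757 = -62241/1757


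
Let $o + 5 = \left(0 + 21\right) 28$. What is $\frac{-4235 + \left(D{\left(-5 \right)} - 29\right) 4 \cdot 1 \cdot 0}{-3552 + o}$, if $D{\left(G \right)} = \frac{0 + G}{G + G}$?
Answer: $\frac{4235}{2969} \approx 1.4264$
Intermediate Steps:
$D{\left(G \right)} = \frac{1}{2}$ ($D{\left(G \right)} = \frac{G}{2 G} = G \frac{1}{2 G} = \frac{1}{2}$)
$o = 583$ ($o = -5 + \left(0 + 21\right) 28 = -5 + 21 \cdot 28 = -5 + 588 = 583$)
$\frac{-4235 + \left(D{\left(-5 \right)} - 29\right) 4 \cdot 1 \cdot 0}{-3552 + o} = \frac{-4235 + \left(\frac{1}{2} - 29\right) 4 \cdot 1 \cdot 0}{-3552 + 583} = \frac{-4235 - \frac{57 \cdot 4 \cdot 0}{2}}{-2969} = \left(-4235 - 0\right) \left(- \frac{1}{2969}\right) = \left(-4235 + 0\right) \left(- \frac{1}{2969}\right) = \left(-4235\right) \left(- \frac{1}{2969}\right) = \frac{4235}{2969}$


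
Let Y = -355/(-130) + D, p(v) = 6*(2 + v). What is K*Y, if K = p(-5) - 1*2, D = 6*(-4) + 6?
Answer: 3970/13 ≈ 305.38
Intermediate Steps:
D = -18 (D = -24 + 6 = -18)
p(v) = 12 + 6*v
K = -20 (K = (12 + 6*(-5)) - 1*2 = (12 - 30) - 2 = -18 - 2 = -20)
Y = -397/26 (Y = -355/(-130) - 18 = -355*(-1/130) - 18 = 71/26 - 18 = -397/26 ≈ -15.269)
K*Y = -20*(-397/26) = 3970/13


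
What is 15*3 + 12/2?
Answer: 51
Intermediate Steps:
15*3 + 12/2 = 45 + 12*(1/2) = 45 + 6 = 51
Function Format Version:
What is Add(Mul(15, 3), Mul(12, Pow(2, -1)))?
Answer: 51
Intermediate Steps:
Add(Mul(15, 3), Mul(12, Pow(2, -1))) = Add(45, Mul(12, Rational(1, 2))) = Add(45, 6) = 51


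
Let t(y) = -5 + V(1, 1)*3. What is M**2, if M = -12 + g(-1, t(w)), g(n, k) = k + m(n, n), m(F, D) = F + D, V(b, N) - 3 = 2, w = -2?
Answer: 16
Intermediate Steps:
V(b, N) = 5 (V(b, N) = 3 + 2 = 5)
t(y) = 10 (t(y) = -5 + 5*3 = -5 + 15 = 10)
m(F, D) = D + F
g(n, k) = k + 2*n (g(n, k) = k + (n + n) = k + 2*n)
M = -4 (M = -12 + (10 + 2*(-1)) = -12 + (10 - 2) = -12 + 8 = -4)
M**2 = (-4)**2 = 16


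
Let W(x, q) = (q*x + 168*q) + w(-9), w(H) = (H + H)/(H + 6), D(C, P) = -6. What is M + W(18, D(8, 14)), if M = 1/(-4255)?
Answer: -4723051/4255 ≈ -1110.0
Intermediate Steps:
w(H) = 2*H/(6 + H) (w(H) = (2*H)/(6 + H) = 2*H/(6 + H))
M = -1/4255 ≈ -0.00023502
W(x, q) = 6 + 168*q + q*x (W(x, q) = (q*x + 168*q) + 2*(-9)/(6 - 9) = (168*q + q*x) + 2*(-9)/(-3) = (168*q + q*x) + 2*(-9)*(-⅓) = (168*q + q*x) + 6 = 6 + 168*q + q*x)
M + W(18, D(8, 14)) = -1/4255 + (6 + 168*(-6) - 6*18) = -1/4255 + (6 - 1008 - 108) = -1/4255 - 1110 = -4723051/4255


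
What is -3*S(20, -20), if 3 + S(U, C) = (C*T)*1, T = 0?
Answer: 9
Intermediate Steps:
S(U, C) = -3 (S(U, C) = -3 + (C*0)*1 = -3 + 0*1 = -3 + 0 = -3)
-3*S(20, -20) = -3*(-3) = 9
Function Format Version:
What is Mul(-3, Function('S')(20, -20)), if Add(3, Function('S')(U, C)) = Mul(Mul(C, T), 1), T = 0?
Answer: 9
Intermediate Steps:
Function('S')(U, C) = -3 (Function('S')(U, C) = Add(-3, Mul(Mul(C, 0), 1)) = Add(-3, Mul(0, 1)) = Add(-3, 0) = -3)
Mul(-3, Function('S')(20, -20)) = Mul(-3, -3) = 9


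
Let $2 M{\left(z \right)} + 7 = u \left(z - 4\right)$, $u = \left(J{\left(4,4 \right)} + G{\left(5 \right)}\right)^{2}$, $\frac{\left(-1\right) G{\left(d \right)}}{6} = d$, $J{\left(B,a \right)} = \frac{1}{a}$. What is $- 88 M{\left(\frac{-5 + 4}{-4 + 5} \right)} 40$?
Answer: $7800870$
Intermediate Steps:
$G{\left(d \right)} = - 6 d$
$u = \frac{14161}{16}$ ($u = \left(\frac{1}{4} - 30\right)^{2} = \left(- \frac{119}{4}\right)^{2} = \frac{14161}{16} \approx 885.06$)
$M{\left(z \right)} = - \frac{14189}{8} + \frac{14161 z}{32}$ ($M{\left(z \right)} = - \frac{7}{2} + \frac{\frac{14161}{16} \left(z - 4\right)}{2} = - \frac{7}{2} + \frac{\frac{14161}{16} \left(-4 + z\right)}{2} = - \frac{7}{2} + \frac{- \frac{14161}{4} + \frac{14161 z}{16}}{2} = - \frac{7}{2} + \left(- \frac{14161}{8} + \frac{14161 z}{32}\right) = - \frac{14189}{8} + \frac{14161 z}{32}$)
$- 88 M{\left(\frac{-5 + 4}{-4 + 5} \right)} 40 = - 88 \left(- \frac{14189}{8} + \frac{14161 \frac{-5 + 4}{-4 + 5}}{32}\right) 40 = - 88 \left(- \frac{14189}{8} + \frac{14161 \left(- 1^{-1}\right)}{32}\right) 40 = - 88 \left(- \frac{14189}{8} + \frac{14161 \left(\left(-1\right) 1\right)}{32}\right) 40 = - 88 \left(- \frac{14189}{8} + \frac{14161}{32} \left(-1\right)\right) 40 = - 88 \left(- \frac{14189}{8} - \frac{14161}{32}\right) 40 = \left(-88\right) \left(- \frac{70917}{32}\right) 40 = \frac{780087}{4} \cdot 40 = 7800870$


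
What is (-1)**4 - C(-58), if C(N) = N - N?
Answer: 1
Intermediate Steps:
C(N) = 0
(-1)**4 - C(-58) = (-1)**4 - 1*0 = 1 + 0 = 1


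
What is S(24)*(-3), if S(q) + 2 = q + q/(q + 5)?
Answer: -1986/29 ≈ -68.483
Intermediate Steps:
S(q) = -2 + q + q/(5 + q) (S(q) = -2 + (q + q/(q + 5)) = -2 + (q + q/(5 + q)) = -2 + q + q/(5 + q))
S(24)*(-3) = ((-10 + 24**2 + 4*24)/(5 + 24))*(-3) = ((-10 + 576 + 96)/29)*(-3) = ((1/29)*662)*(-3) = (662/29)*(-3) = -1986/29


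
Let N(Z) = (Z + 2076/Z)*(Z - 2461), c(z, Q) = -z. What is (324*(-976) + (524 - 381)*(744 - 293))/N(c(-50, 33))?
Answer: 6293275/5516368 ≈ 1.1408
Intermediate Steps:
N(Z) = (-2461 + Z)*(Z + 2076/Z) (N(Z) = (Z + 2076/Z)*(-2461 + Z) = (-2461 + Z)*(Z + 2076/Z))
(324*(-976) + (524 - 381)*(744 - 293))/N(c(-50, 33)) = (324*(-976) + (524 - 381)*(744 - 293))/(2076 + (-1*(-50))² - 5109036/((-1*(-50))) - (-2461)*(-50)) = (-316224 + 143*451)/(2076 + 50² - 5109036/50 - 2461*50) = (-316224 + 64493)/(2076 + 2500 - 5109036*1/50 - 123050) = -251731/(2076 + 2500 - 2554518/25 - 123050) = -251731/(-5516368/25) = -251731*(-25/5516368) = 6293275/5516368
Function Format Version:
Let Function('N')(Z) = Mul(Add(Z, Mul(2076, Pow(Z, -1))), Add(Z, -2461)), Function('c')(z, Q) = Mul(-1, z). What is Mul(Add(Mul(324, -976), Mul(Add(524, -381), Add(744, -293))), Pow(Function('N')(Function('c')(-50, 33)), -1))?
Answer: Rational(6293275, 5516368) ≈ 1.1408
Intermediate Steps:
Function('N')(Z) = Mul(Add(-2461, Z), Add(Z, Mul(2076, Pow(Z, -1)))) (Function('N')(Z) = Mul(Add(Z, Mul(2076, Pow(Z, -1))), Add(-2461, Z)) = Mul(Add(-2461, Z), Add(Z, Mul(2076, Pow(Z, -1)))))
Mul(Add(Mul(324, -976), Mul(Add(524, -381), Add(744, -293))), Pow(Function('N')(Function('c')(-50, 33)), -1)) = Mul(Add(Mul(324, -976), Mul(Add(524, -381), Add(744, -293))), Pow(Add(2076, Pow(Mul(-1, -50), 2), Mul(-5109036, Pow(Mul(-1, -50), -1)), Mul(-2461, Mul(-1, -50))), -1)) = Mul(Add(-316224, Mul(143, 451)), Pow(Add(2076, Pow(50, 2), Mul(-5109036, Pow(50, -1)), Mul(-2461, 50)), -1)) = Mul(Add(-316224, 64493), Pow(Add(2076, 2500, Mul(-5109036, Rational(1, 50)), -123050), -1)) = Mul(-251731, Pow(Add(2076, 2500, Rational(-2554518, 25), -123050), -1)) = Mul(-251731, Pow(Rational(-5516368, 25), -1)) = Mul(-251731, Rational(-25, 5516368)) = Rational(6293275, 5516368)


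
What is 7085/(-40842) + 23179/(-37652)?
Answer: -606720569/768891492 ≈ -0.78908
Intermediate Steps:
7085/(-40842) + 23179/(-37652) = 7085*(-1/40842) + 23179*(-1/37652) = -7085/40842 - 23179/37652 = -606720569/768891492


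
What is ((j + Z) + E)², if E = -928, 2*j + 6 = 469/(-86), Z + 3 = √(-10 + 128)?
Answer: 25962178601/29584 - 161117*√118/86 ≈ 8.5722e+5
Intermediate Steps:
Z = -3 + √118 (Z = -3 + √(-10 + 128) = -3 + √118 ≈ 7.8628)
j = -985/172 (j = -3 + (469/(-86))/2 = -3 + (469*(-1/86))/2 = -3 + (½)*(-469/86) = -3 - 469/172 = -985/172 ≈ -5.7267)
((j + Z) + E)² = ((-985/172 + (-3 + √118)) - 928)² = ((-1501/172 + √118) - 928)² = (-161117/172 + √118)²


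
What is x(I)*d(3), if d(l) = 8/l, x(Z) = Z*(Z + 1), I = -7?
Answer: 112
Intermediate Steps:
x(Z) = Z*(1 + Z)
x(I)*d(3) = (-7*(1 - 7))*(8/3) = (-7*(-6))*(8*(1/3)) = 42*(8/3) = 112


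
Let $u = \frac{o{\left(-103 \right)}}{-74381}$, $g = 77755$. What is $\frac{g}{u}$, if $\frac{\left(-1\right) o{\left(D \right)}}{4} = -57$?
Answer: $- \frac{5783494655}{228} \approx -2.5366 \cdot 10^{7}$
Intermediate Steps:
$o{\left(D \right)} = 228$ ($o{\left(D \right)} = \left(-4\right) \left(-57\right) = 228$)
$u = - \frac{228}{74381}$ ($u = \frac{228}{-74381} = 228 \left(- \frac{1}{74381}\right) = - \frac{228}{74381} \approx -0.0030653$)
$\frac{g}{u} = \frac{77755}{- \frac{228}{74381}} = 77755 \left(- \frac{74381}{228}\right) = - \frac{5783494655}{228}$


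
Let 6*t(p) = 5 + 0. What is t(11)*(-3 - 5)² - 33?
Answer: 61/3 ≈ 20.333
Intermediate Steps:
t(p) = ⅚ (t(p) = (5 + 0)/6 = (⅙)*5 = ⅚)
t(11)*(-3 - 5)² - 33 = 5*(-3 - 5)²/6 - 33 = (⅚)*(-8)² - 33 = (⅚)*64 - 33 = 160/3 - 33 = 61/3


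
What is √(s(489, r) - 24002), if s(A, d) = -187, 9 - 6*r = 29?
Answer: I*√24189 ≈ 155.53*I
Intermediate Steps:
r = -10/3 (r = 3/2 - ⅙*29 = 3/2 - 29/6 = -10/3 ≈ -3.3333)
√(s(489, r) - 24002) = √(-187 - 24002) = √(-24189) = I*√24189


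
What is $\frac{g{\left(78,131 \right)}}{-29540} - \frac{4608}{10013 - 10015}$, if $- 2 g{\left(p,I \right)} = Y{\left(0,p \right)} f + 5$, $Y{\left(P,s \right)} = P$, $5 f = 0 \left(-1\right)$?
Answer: $\frac{27224065}{11816} \approx 2304.0$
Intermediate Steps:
$f = 0$ ($f = \frac{0 \left(-1\right)}{5} = \frac{1}{5} \cdot 0 = 0$)
$g{\left(p,I \right)} = - \frac{5}{2}$ ($g{\left(p,I \right)} = - \frac{0 \cdot 0 + 5}{2} = - \frac{0 + 5}{2} = \left(- \frac{1}{2}\right) 5 = - \frac{5}{2}$)
$\frac{g{\left(78,131 \right)}}{-29540} - \frac{4608}{10013 - 10015} = - \frac{5}{2 \left(-29540\right)} - \frac{4608}{10013 - 10015} = \left(- \frac{5}{2}\right) \left(- \frac{1}{29540}\right) - \frac{4608}{10013 - 10015} = \frac{1}{11816} - \frac{4608}{-2} = \frac{1}{11816} - -2304 = \frac{1}{11816} + 2304 = \frac{27224065}{11816}$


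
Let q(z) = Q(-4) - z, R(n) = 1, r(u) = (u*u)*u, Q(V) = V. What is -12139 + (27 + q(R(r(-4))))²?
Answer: -11655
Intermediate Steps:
r(u) = u³ (r(u) = u²*u = u³)
q(z) = -4 - z
-12139 + (27 + q(R(r(-4))))² = -12139 + (27 + (-4 - 1*1))² = -12139 + (27 + (-4 - 1))² = -12139 + (27 - 5)² = -12139 + 22² = -12139 + 484 = -11655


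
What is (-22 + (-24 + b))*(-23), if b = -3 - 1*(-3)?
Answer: 1058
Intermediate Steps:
b = 0 (b = -3 + 3 = 0)
(-22 + (-24 + b))*(-23) = (-22 + (-24 + 0))*(-23) = (-22 - 24)*(-23) = -46*(-23) = 1058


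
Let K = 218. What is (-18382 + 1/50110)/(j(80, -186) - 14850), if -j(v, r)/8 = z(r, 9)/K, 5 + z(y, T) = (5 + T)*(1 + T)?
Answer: 11155811119/9015290100 ≈ 1.2374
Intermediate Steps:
z(y, T) = -5 + (1 + T)*(5 + T) (z(y, T) = -5 + (5 + T)*(1 + T) = -5 + (1 + T)*(5 + T))
j(v, r) = -540/109 (j(v, r) = -8*9*(6 + 9)/218 = -8*9*15/218 = -1080/218 = -8*135/218 = -540/109)
(-18382 + 1/50110)/(j(80, -186) - 14850) = (-18382 + 1/50110)/(-540/109 - 14850) = (-18382 + 1/50110)/(-1619190/109) = -921122019/50110*(-109/1619190) = 11155811119/9015290100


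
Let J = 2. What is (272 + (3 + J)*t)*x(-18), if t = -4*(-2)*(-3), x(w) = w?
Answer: -2736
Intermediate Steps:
t = -24 (t = 8*(-3) = -24)
(272 + (3 + J)*t)*x(-18) = (272 + (3 + 2)*(-24))*(-18) = (272 + 5*(-24))*(-18) = (272 - 120)*(-18) = 152*(-18) = -2736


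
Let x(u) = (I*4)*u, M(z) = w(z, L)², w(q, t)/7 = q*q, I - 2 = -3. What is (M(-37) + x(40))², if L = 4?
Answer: 8433433782045441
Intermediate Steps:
I = -1 (I = 2 - 3 = -1)
w(q, t) = 7*q² (w(q, t) = 7*(q*q) = 7*q²)
M(z) = 49*z⁴ (M(z) = (7*z²)² = 49*z⁴)
x(u) = -4*u (x(u) = (-1*4)*u = -4*u)
(M(-37) + x(40))² = (49*(-37)⁴ - 4*40)² = (49*1874161 - 160)² = (91833889 - 160)² = 91833729² = 8433433782045441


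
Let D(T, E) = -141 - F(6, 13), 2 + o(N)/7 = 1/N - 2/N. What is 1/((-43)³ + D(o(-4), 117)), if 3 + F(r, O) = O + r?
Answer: -1/79664 ≈ -1.2553e-5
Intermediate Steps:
F(r, O) = -3 + O + r (F(r, O) = -3 + (O + r) = -3 + O + r)
o(N) = -14 - 7/N (o(N) = -14 + 7*(1/N - 2/N) = -14 + 7*(-1/N) = -14 - 7/N)
D(T, E) = -157 (D(T, E) = -141 - (-3 + 13 + 6) = -141 - 1*16 = -141 - 16 = -157)
1/((-43)³ + D(o(-4), 117)) = 1/((-43)³ - 157) = 1/(-79507 - 157) = 1/(-79664) = -1/79664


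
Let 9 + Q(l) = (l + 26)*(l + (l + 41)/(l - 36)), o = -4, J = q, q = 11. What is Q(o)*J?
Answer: -25817/20 ≈ -1290.8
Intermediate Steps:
J = 11
Q(l) = -9 + (26 + l)*(l + (41 + l)/(-36 + l)) (Q(l) = -9 + (l + 26)*(l + (l + 41)/(l - 36)) = -9 + (26 + l)*(l + (41 + l)/(-36 + l)))
Q(o)*J = ((1390 + (-4)**3 - 878*(-4) - 9*(-4)**2)/(-36 - 4))*11 = ((1390 - 64 + 3512 - 9*16)/(-40))*11 = -(1390 - 64 + 3512 - 144)/40*11 = -1/40*4694*11 = -2347/20*11 = -25817/20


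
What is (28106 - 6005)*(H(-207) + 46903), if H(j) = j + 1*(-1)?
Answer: 1032006195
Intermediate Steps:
H(j) = -1 + j (H(j) = j - 1 = -1 + j)
(28106 - 6005)*(H(-207) + 46903) = (28106 - 6005)*((-1 - 207) + 46903) = 22101*(-208 + 46903) = 22101*46695 = 1032006195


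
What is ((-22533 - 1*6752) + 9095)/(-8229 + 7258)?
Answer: 20190/971 ≈ 20.793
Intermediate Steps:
((-22533 - 1*6752) + 9095)/(-8229 + 7258) = ((-22533 - 6752) + 9095)/(-971) = (-29285 + 9095)*(-1/971) = -20190*(-1/971) = 20190/971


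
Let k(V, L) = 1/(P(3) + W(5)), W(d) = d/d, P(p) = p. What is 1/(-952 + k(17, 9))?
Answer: -4/3807 ≈ -0.0010507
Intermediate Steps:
W(d) = 1
k(V, L) = 1/4 (k(V, L) = 1/(3 + 1) = 1/4)
1/(-952 + k(17, 9)) = 1/(-952 + 1/4) = 1/(-3807/4) = -4/3807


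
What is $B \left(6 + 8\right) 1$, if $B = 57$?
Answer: $798$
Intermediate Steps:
$B \left(6 + 8\right) 1 = 57 \left(6 + 8\right) 1 = 57 \cdot 14 \cdot 1 = 57 \cdot 14 = 798$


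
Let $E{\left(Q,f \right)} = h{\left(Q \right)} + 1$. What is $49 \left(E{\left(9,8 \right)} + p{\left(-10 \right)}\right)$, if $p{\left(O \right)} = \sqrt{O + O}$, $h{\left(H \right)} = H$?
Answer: $490 + 98 i \sqrt{5} \approx 490.0 + 219.13 i$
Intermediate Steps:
$E{\left(Q,f \right)} = 1 + Q$ ($E{\left(Q,f \right)} = Q + 1 = 1 + Q$)
$p{\left(O \right)} = \sqrt{2} \sqrt{O}$ ($p{\left(O \right)} = \sqrt{2 O} = \sqrt{2} \sqrt{O}$)
$49 \left(E{\left(9,8 \right)} + p{\left(-10 \right)}\right) = 49 \left(\left(1 + 9\right) + \sqrt{2} \sqrt{-10}\right) = 49 \left(10 + \sqrt{2} i \sqrt{10}\right) = 49 \left(10 + 2 i \sqrt{5}\right) = 490 + 98 i \sqrt{5}$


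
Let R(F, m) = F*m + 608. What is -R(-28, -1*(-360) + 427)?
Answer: 21428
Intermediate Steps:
R(F, m) = 608 + F*m
-R(-28, -1*(-360) + 427) = -(608 - 28*(-1*(-360) + 427)) = -(608 - 28*(360 + 427)) = -(608 - 28*787) = -(608 - 22036) = -1*(-21428) = 21428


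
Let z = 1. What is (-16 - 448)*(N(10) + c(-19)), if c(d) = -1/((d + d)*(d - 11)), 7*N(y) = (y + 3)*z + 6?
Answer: -2511748/1995 ≈ -1259.0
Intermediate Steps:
N(y) = 9/7 + y/7 (N(y) = ((y + 3)*1 + 6)/7 = ((3 + y)*1 + 6)/7 = ((3 + y) + 6)/7 = (9 + y)/7 = 9/7 + y/7)
c(d) = -1/(2*d*(-11 + d)) (c(d) = -1/((2*d)*(-11 + d)) = -1/(2*d*(-11 + d)))
(-16 - 448)*(N(10) + c(-19)) = (-16 - 448)*((9/7 + (1/7)*10) - 1/2/(-19*(-11 - 19))) = -464*((9/7 + 10/7) - 1/2*(-1/19)/(-30)) = -464*(19/7 - 1/2*(-1/19)*(-1/30)) = -464*(19/7 - 1/1140) = -464*21653/7980 = -2511748/1995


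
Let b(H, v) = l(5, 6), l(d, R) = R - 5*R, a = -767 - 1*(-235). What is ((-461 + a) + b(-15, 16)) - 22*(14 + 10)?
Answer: -1545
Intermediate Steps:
a = -532 (a = -767 + 235 = -532)
l(d, R) = -4*R
b(H, v) = -24 (b(H, v) = -4*6 = -24)
((-461 + a) + b(-15, 16)) - 22*(14 + 10) = ((-461 - 532) - 24) - 22*(14 + 10) = (-993 - 24) - 22*24 = -1017 - 528 = -1545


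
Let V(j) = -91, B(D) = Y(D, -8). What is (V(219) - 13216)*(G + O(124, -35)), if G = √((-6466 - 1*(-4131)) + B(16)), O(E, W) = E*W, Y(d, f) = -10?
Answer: 57752380 - 13307*I*√2345 ≈ 5.7752e+7 - 6.4439e+5*I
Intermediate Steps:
B(D) = -10
G = I*√2345 (G = √((-6466 - 1*(-4131)) - 10) = √((-6466 + 4131) - 10) = √(-2335 - 10) = √(-2345) = I*√2345 ≈ 48.425*I)
(V(219) - 13216)*(G + O(124, -35)) = (-91 - 13216)*(I*√2345 + 124*(-35)) = -13307*(I*√2345 - 4340) = -13307*(-4340 + I*√2345) = 57752380 - 13307*I*√2345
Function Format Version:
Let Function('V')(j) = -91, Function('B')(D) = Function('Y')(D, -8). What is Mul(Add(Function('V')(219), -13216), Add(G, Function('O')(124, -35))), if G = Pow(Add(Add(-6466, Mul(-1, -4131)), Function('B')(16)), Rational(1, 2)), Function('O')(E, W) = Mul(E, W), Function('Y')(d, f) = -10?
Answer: Add(57752380, Mul(-13307, I, Pow(2345, Rational(1, 2)))) ≈ Add(5.7752e+7, Mul(-6.4439e+5, I))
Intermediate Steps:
Function('B')(D) = -10
G = Mul(I, Pow(2345, Rational(1, 2))) (G = Pow(Add(Add(-6466, Mul(-1, -4131)), -10), Rational(1, 2)) = Pow(Add(Add(-6466, 4131), -10), Rational(1, 2)) = Pow(Add(-2335, -10), Rational(1, 2)) = Pow(-2345, Rational(1, 2)) = Mul(I, Pow(2345, Rational(1, 2))) ≈ Mul(48.425, I))
Mul(Add(Function('V')(219), -13216), Add(G, Function('O')(124, -35))) = Mul(Add(-91, -13216), Add(Mul(I, Pow(2345, Rational(1, 2))), Mul(124, -35))) = Mul(-13307, Add(Mul(I, Pow(2345, Rational(1, 2))), -4340)) = Mul(-13307, Add(-4340, Mul(I, Pow(2345, Rational(1, 2))))) = Add(57752380, Mul(-13307, I, Pow(2345, Rational(1, 2))))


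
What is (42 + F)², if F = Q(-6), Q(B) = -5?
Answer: 1369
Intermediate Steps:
F = -5
(42 + F)² = (42 - 5)² = 37² = 1369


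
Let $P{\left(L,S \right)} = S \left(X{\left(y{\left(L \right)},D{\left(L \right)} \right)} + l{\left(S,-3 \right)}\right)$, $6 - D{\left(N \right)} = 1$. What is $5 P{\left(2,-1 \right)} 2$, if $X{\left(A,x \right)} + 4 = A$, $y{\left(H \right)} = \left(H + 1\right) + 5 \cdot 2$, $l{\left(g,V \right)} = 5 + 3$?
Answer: $-170$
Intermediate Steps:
$l{\left(g,V \right)} = 8$
$D{\left(N \right)} = 5$ ($D{\left(N \right)} = 6 - 1 = 5$)
$y{\left(H \right)} = 11 + H$ ($y{\left(H \right)} = \left(1 + H\right) + 10 = 11 + H$)
$X{\left(A,x \right)} = -4 + A$
$P{\left(L,S \right)} = S \left(15 + L\right)$ ($P{\left(L,S \right)} = S \left(\left(-4 + \left(11 + L\right)\right) + 8\right) = S \left(\left(7 + L\right) + 8\right) = S \left(15 + L\right)$)
$5 P{\left(2,-1 \right)} 2 = 5 \left(- (15 + 2)\right) 2 = 5 \left(\left(-1\right) 17\right) 2 = 5 \left(-17\right) 2 = \left(-85\right) 2 = -170$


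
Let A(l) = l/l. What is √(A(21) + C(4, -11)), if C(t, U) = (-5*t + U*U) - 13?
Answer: √89 ≈ 9.4340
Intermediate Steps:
C(t, U) = -13 + U² - 5*t (C(t, U) = (-5*t + U²) - 13 = (U² - 5*t) - 13 = -13 + U² - 5*t)
A(l) = 1
√(A(21) + C(4, -11)) = √(1 + (-13 + (-11)² - 5*4)) = √(1 + (-13 + 121 - 20)) = √(1 + 88) = √89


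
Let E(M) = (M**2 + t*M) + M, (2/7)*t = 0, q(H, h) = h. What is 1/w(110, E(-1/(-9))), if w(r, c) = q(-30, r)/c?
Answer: 1/891 ≈ 0.0011223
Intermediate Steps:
t = 0 (t = (7/2)*0 = 0)
E(M) = M + M**2 (E(M) = (M**2 + 0*M) + M = (M**2 + 0) + M = M**2 + M = M + M**2)
w(r, c) = r/c
1/w(110, E(-1/(-9))) = 1/(110/(((-1/(-9))*(1 - 1/(-9))))) = 1/(110/(((-1*(-1/9))*(1 - 1*(-1/9))))) = 1/(110/(((1 + 1/9)/9))) = 1/(110/(((1/9)*(10/9)))) = 1/(110/(10/81)) = 1/(110*(81/10)) = 1/891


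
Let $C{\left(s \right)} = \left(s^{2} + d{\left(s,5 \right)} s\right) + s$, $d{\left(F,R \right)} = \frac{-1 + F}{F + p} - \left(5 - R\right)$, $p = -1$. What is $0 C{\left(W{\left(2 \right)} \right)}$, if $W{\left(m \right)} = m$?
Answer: $0$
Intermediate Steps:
$d{\left(F,R \right)} = -4 + R$ ($d{\left(F,R \right)} = \frac{-1 + F}{F - 1} - \left(5 - R\right) = \frac{-1 + F}{-1 + F} + \left(-5 + R\right) = 1 + \left(-5 + R\right) = -4 + R$)
$C{\left(s \right)} = s^{2} + 2 s$ ($C{\left(s \right)} = \left(s^{2} + \left(-4 + 5\right) s\right) + s = \left(s^{2} + 1 s\right) + s = \left(s^{2} + s\right) + s = \left(s + s^{2}\right) + s = s^{2} + 2 s$)
$0 C{\left(W{\left(2 \right)} \right)} = 0 \cdot 2 \left(2 + 2\right) = 0 \cdot 2 \cdot 4 = 0 \cdot 8 = 0$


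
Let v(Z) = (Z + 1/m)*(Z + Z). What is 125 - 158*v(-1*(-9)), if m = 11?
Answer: -283025/11 ≈ -25730.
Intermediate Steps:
v(Z) = 2*Z*(1/11 + Z) (v(Z) = (Z + 1/11)*(Z + Z) = (Z + 1/11)*(2*Z) = (1/11 + Z)*(2*Z) = 2*Z*(1/11 + Z))
125 - 158*v(-1*(-9)) = 125 - 316*(-1*(-9))*(1 + 11*(-1*(-9)))/11 = 125 - 316*9*(1 + 11*9)/11 = 125 - 316*9*(1 + 99)/11 = 125 - 316*9*100/11 = 125 - 158*1800/11 = 125 - 284400/11 = -283025/11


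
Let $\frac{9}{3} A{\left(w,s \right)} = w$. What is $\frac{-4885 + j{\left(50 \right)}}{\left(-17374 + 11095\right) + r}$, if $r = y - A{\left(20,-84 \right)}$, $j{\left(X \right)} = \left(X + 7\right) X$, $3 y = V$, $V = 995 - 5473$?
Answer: $\frac{1221}{4667} \approx 0.26162$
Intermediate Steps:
$A{\left(w,s \right)} = \frac{w}{3}$
$V = -4478$ ($V = 995 - 5473 = -4478$)
$y = - \frac{4478}{3}$ ($y = \frac{1}{3} \left(-4478\right) = - \frac{4478}{3} \approx -1492.7$)
$j{\left(X \right)} = X \left(7 + X\right)$ ($j{\left(X \right)} = \left(7 + X\right) X = X \left(7 + X\right)$)
$r = - \frac{4498}{3}$ ($r = - \frac{4478}{3} - \frac{1}{3} \cdot 20 = - \frac{4478}{3} - \frac{20}{3} = - \frac{4498}{3} \approx -1499.3$)
$\frac{-4885 + j{\left(50 \right)}}{\left(-17374 + 11095\right) + r} = \frac{-4885 + 50 \left(7 + 50\right)}{\left(-17374 + 11095\right) - \frac{4498}{3}} = \frac{-4885 + 50 \cdot 57}{-6279 - \frac{4498}{3}} = \frac{-4885 + 2850}{- \frac{23335}{3}} = \left(-2035\right) \left(- \frac{3}{23335}\right) = \frac{1221}{4667}$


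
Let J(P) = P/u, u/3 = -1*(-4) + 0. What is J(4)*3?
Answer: 1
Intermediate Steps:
u = 12 (u = 3*(-1*(-4) + 0) = 3*(4 + 0) = 3*4 = 12)
J(P) = P/12
J(4)*3 = ((1/12)*4)*3 = (1/3)*3 = 1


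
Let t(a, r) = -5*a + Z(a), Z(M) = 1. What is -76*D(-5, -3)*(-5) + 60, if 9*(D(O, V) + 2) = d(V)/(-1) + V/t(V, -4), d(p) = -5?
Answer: -17885/36 ≈ -496.81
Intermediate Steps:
t(a, r) = 1 - 5*a (t(a, r) = -5*a + 1 = 1 - 5*a)
D(O, V) = -13/9 + V/(9*(1 - 5*V)) (D(O, V) = -2 + (-5/(-1) + V/(1 - 5*V))/9 = -2 + (-5*(-1) + V/(1 - 5*V))/9 = -2 + (5 + V/(1 - 5*V))/9 = -2 + (5/9 + V/(9*(1 - 5*V))) = -13/9 + V/(9*(1 - 5*V)))
-76*D(-5, -3)*(-5) + 60 = -76*(13 - 66*(-3))/(9*(-1 + 5*(-3)))*(-5) + 60 = -76*(13 + 198)/(9*(-1 - 15))*(-5) + 60 = -76*(⅑)*211/(-16)*(-5) + 60 = -76*(⅑)*(-1/16)*211*(-5) + 60 = -(-4009)*(-5)/36 + 60 = -76*1055/144 + 60 = -20045/36 + 60 = -17885/36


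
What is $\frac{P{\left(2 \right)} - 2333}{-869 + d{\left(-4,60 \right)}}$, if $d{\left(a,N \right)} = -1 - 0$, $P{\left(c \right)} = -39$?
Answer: $\frac{1186}{435} \approx 2.7264$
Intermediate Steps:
$d{\left(a,N \right)} = -1$ ($d{\left(a,N \right)} = -1 + 0 = -1$)
$\frac{P{\left(2 \right)} - 2333}{-869 + d{\left(-4,60 \right)}} = \frac{-39 - 2333}{-869 - 1} = - \frac{2372}{-870} = \left(-2372\right) \left(- \frac{1}{870}\right) = \frac{1186}{435}$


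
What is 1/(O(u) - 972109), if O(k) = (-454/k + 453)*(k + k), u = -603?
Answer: -1/1519335 ≈ -6.5818e-7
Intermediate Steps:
O(k) = 2*k*(453 - 454/k) (O(k) = (453 - 454/k)*(2*k) = 2*k*(453 - 454/k))
1/(O(u) - 972109) = 1/((-908 + 906*(-603)) - 972109) = 1/((-908 - 546318) - 972109) = 1/(-547226 - 972109) = 1/(-1519335) = -1/1519335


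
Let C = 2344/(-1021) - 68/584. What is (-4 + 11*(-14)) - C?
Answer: -23192847/149066 ≈ -155.59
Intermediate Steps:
C = -359581/149066 (C = 2344*(-1/1021) - 68*1/584 = -2344/1021 - 17/146 = -359581/149066 ≈ -2.4122)
(-4 + 11*(-14)) - C = (-4 + 11*(-14)) - 1*(-359581/149066) = (-4 - 154) + 359581/149066 = -158 + 359581/149066 = -23192847/149066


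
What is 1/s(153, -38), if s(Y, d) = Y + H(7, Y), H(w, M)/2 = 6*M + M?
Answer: 1/2295 ≈ 0.00043573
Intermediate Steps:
H(w, M) = 14*M (H(w, M) = 2*(6*M + M) = 2*(7*M) = 14*M)
s(Y, d) = 15*Y (s(Y, d) = Y + 14*Y = 15*Y)
1/s(153, -38) = 1/(15*153) = 1/2295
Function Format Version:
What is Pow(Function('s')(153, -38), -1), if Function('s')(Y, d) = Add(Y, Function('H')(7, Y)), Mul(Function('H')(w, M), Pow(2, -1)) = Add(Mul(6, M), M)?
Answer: Rational(1, 2295) ≈ 0.00043573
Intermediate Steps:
Function('H')(w, M) = Mul(14, M) (Function('H')(w, M) = Mul(2, Add(Mul(6, M), M)) = Mul(2, Mul(7, M)) = Mul(14, M))
Function('s')(Y, d) = Mul(15, Y) (Function('s')(Y, d) = Add(Y, Mul(14, Y)) = Mul(15, Y))
Pow(Function('s')(153, -38), -1) = Pow(Mul(15, 153), -1) = Pow(2295, -1) = Rational(1, 2295)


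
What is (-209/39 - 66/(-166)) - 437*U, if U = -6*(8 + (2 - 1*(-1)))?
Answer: 93345494/3237 ≈ 28837.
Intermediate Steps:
U = -66 (U = -6*(8 + (2 + 1)) = -6*(8 + 3) = -6*11 = -66)
(-209/39 - 66/(-166)) - 437*U = (-209/39 - 66/(-166)) - 437*(-66) = (-209*1/39 - 66*(-1/166)) + 28842 = (-209/39 + 33/83) + 28842 = -16060/3237 + 28842 = 93345494/3237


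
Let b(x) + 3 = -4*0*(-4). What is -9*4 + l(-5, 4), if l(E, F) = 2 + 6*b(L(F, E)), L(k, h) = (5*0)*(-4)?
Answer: -52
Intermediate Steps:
L(k, h) = 0 (L(k, h) = 0*(-4) = 0)
b(x) = -3 (b(x) = -3 - 4*0*(-4) = -3 + 0*(-4) = -3 + 0 = -3)
l(E, F) = -16 (l(E, F) = 2 + 6*(-3) = 2 - 18 = -16)
-9*4 + l(-5, 4) = -9*4 - 16 = -36 - 16 = -52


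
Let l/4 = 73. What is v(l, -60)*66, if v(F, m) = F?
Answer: 19272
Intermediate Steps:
l = 292 (l = 4*73 = 292)
v(l, -60)*66 = 292*66 = 19272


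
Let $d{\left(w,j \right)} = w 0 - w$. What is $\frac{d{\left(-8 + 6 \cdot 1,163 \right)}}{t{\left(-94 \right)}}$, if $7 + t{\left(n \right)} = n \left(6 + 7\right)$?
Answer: $- \frac{2}{1229} \approx -0.0016273$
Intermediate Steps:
$d{\left(w,j \right)} = - w$ ($d{\left(w,j \right)} = 0 - w = - w$)
$t{\left(n \right)} = -7 + 13 n$ ($t{\left(n \right)} = -7 + n \left(6 + 7\right) = -7 + n 13 = -7 + 13 n$)
$\frac{d{\left(-8 + 6 \cdot 1,163 \right)}}{t{\left(-94 \right)}} = \frac{\left(-1\right) \left(-8 + 6 \cdot 1\right)}{-7 + 13 \left(-94\right)} = \frac{\left(-1\right) \left(-8 + 6\right)}{-7 - 1222} = \frac{\left(-1\right) \left(-2\right)}{-1229} = 2 \left(- \frac{1}{1229}\right) = - \frac{2}{1229}$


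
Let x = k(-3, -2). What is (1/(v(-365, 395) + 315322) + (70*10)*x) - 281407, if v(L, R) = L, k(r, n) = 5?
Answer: -87528754998/314957 ≈ -2.7791e+5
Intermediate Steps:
x = 5
(1/(v(-365, 395) + 315322) + (70*10)*x) - 281407 = (1/(-365 + 315322) + (70*10)*5) - 281407 = (1/314957 + 700*5) - 281407 = (1/314957 + 3500) - 281407 = 1102349501/314957 - 281407 = -87528754998/314957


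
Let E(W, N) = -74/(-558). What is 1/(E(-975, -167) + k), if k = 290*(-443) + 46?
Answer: -279/35830259 ≈ -7.7867e-6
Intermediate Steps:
E(W, N) = 37/279 (E(W, N) = -74*(-1/558) = 37/279)
k = -128424 (k = -128470 + 46 = -128424)
1/(E(-975, -167) + k) = 1/(37/279 - 128424) = 1/(-35830259/279) = -279/35830259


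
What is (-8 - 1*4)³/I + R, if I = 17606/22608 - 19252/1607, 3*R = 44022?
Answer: 3017228948422/203478187 ≈ 14828.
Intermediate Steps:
R = 14674 (R = (⅓)*44022 = 14674)
I = -203478187/18165528 (I = 17606*(1/22608) - 19252*1/1607 = 8803/11304 - 19252/1607 = -203478187/18165528 ≈ -11.201)
(-8 - 1*4)³/I + R = (-8 - 1*4)³/(-203478187/18165528) + 14674 = (-8 - 4)³*(-18165528/203478187) + 14674 = (-12)³*(-18165528/203478187) + 14674 = -1728*(-18165528/203478187) + 14674 = 31390032384/203478187 + 14674 = 3017228948422/203478187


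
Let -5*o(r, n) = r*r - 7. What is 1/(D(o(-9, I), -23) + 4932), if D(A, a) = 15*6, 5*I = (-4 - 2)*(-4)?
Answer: 1/5022 ≈ 0.00019912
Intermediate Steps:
I = 24/5 (I = ((-4 - 2)*(-4))/5 = (-6*(-4))/5 = (1/5)*24 = 24/5 ≈ 4.8000)
o(r, n) = 7/5 - r**2/5 (o(r, n) = -(r*r - 7)/5 = -(r**2 - 7)/5 = -(-7 + r**2)/5 = 7/5 - r**2/5)
D(A, a) = 90
1/(D(o(-9, I), -23) + 4932) = 1/(90 + 4932) = 1/5022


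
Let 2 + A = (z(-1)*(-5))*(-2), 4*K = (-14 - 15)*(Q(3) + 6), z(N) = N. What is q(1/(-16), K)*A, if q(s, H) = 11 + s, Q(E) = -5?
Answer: -525/4 ≈ -131.25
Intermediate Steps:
K = -29/4 (K = ((-14 - 15)*(-5 + 6))/4 = (-29*1)/4 = (¼)*(-29) = -29/4 ≈ -7.2500)
A = -12 (A = -2 - 1*(-5)*(-2) = -2 + 5*(-2) = -2 - 10 = -12)
q(1/(-16), K)*A = (11 + 1/(-16))*(-12) = (11 - 1/16)*(-12) = (175/16)*(-12) = -525/4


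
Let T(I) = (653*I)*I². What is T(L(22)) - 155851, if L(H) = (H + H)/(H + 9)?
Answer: -4587331989/29791 ≈ -1.5398e+5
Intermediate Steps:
L(H) = 2*H/(9 + H) (L(H) = (2*H)/(9 + H) = 2*H/(9 + H))
T(I) = 653*I³
T(L(22)) - 155851 = 653*(2*22/(9 + 22))³ - 155851 = 653*(2*22/31)³ - 155851 = 653*(2*22*(1/31))³ - 155851 = 653*(44/31)³ - 155851 = 653*(85184/29791) - 155851 = 55625152/29791 - 155851 = -4587331989/29791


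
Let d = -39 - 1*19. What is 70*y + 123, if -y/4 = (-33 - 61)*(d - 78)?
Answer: -3579397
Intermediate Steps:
d = -58 (d = -39 - 19 = -58)
y = -51136 (y = -4*(-33 - 61)*(-58 - 78) = -(-376)*(-136) = -4*12784 = -51136)
70*y + 123 = 70*(-51136) + 123 = -3579520 + 123 = -3579397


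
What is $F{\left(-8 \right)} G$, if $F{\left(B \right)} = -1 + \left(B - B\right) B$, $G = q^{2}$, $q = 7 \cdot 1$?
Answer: $-49$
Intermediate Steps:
$q = 7$
$G = 49$ ($G = 7^{2} = 49$)
$F{\left(B \right)} = -1$ ($F{\left(B \right)} = -1 + 0 B = -1 + 0 = -1$)
$F{\left(-8 \right)} G = \left(-1\right) 49 = -49$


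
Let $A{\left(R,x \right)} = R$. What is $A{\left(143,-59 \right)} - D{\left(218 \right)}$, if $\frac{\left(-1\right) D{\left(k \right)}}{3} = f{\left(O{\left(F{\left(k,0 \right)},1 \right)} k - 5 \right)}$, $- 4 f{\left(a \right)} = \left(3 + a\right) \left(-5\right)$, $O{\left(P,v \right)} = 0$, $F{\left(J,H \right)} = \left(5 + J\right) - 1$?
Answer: $\frac{271}{2} \approx 135.5$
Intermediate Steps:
$F{\left(J,H \right)} = 4 + J$
$f{\left(a \right)} = \frac{15}{4} + \frac{5 a}{4}$ ($f{\left(a \right)} = - \frac{\left(3 + a\right) \left(-5\right)}{4} = - \frac{-15 - 5 a}{4} = \frac{15}{4} + \frac{5 a}{4}$)
$D{\left(k \right)} = \frac{15}{2}$ ($D{\left(k \right)} = - 3 \left(\frac{15}{4} + \frac{5 \left(0 k - 5\right)}{4}\right) = - 3 \left(\frac{15}{4} + \frac{5 \left(0 - 5\right)}{4}\right) = - 3 \left(\frac{15}{4} + \frac{5}{4} \left(-5\right)\right) = - 3 \left(\frac{15}{4} - \frac{25}{4}\right) = \left(-3\right) \left(- \frac{5}{2}\right) = \frac{15}{2}$)
$A{\left(143,-59 \right)} - D{\left(218 \right)} = 143 - \frac{15}{2} = \frac{271}{2}$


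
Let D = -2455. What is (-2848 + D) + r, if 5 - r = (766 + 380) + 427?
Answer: -6871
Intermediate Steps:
r = -1568 (r = 5 - ((766 + 380) + 427) = 5 - (1146 + 427) = 5 - 1*1573 = 5 - 1573 = -1568)
(-2848 + D) + r = (-2848 - 2455) - 1568 = -5303 - 1568 = -6871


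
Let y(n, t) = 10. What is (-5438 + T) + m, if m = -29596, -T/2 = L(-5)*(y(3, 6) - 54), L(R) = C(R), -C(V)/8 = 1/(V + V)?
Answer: -174818/5 ≈ -34964.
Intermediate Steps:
C(V) = -4/V (C(V) = -8/(V + V) = -8*1/(2*V) = -4/V)
L(R) = -4/R
T = 352/5 (T = -2*(-4/(-5))*(10 - 54) = -2*(-4*(-1/5))*(-44) = -8*(-44)/5 = -2*(-176/5) = 352/5 ≈ 70.400)
(-5438 + T) + m = (-5438 + 352/5) - 29596 = -26838/5 - 29596 = -174818/5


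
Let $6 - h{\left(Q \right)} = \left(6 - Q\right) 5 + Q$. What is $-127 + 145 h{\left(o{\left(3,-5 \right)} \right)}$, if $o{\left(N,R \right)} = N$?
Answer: $-1867$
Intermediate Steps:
$h{\left(Q \right)} = -24 + 4 Q$ ($h{\left(Q \right)} = 6 - \left(\left(6 - Q\right) 5 + Q\right) = 6 - \left(\left(30 - 5 Q\right) + Q\right) = 6 - \left(30 - 4 Q\right) = 6 + \left(-30 + 4 Q\right) = -24 + 4 Q$)
$-127 + 145 h{\left(o{\left(3,-5 \right)} \right)} = -127 + 145 \left(-24 + 4 \cdot 3\right) = -127 + 145 \left(-24 + 12\right) = -127 + 145 \left(-12\right) = -127 - 1740 = -1867$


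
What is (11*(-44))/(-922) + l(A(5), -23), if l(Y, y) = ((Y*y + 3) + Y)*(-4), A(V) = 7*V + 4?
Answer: 1576862/461 ≈ 3420.5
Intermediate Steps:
A(V) = 4 + 7*V
l(Y, y) = -12 - 4*Y - 4*Y*y (l(Y, y) = ((3 + Y*y) + Y)*(-4) = (3 + Y + Y*y)*(-4) = -12 - 4*Y - 4*Y*y)
(11*(-44))/(-922) + l(A(5), -23) = (11*(-44))/(-922) + (-12 - 4*(4 + 7*5) - 4*(4 + 7*5)*(-23)) = -1/922*(-484) + (-12 - 4*(4 + 35) - 4*(4 + 35)*(-23)) = 242/461 + (-12 - 4*39 - 4*39*(-23)) = 242/461 + (-12 - 156 + 3588) = 242/461 + 3420 = 1576862/461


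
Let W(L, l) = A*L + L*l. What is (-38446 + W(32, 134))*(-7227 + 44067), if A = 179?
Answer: -1047361200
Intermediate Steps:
W(L, l) = 179*L + L*l
(-38446 + W(32, 134))*(-7227 + 44067) = (-38446 + 32*(179 + 134))*(-7227 + 44067) = (-38446 + 32*313)*36840 = (-38446 + 10016)*36840 = -28430*36840 = -1047361200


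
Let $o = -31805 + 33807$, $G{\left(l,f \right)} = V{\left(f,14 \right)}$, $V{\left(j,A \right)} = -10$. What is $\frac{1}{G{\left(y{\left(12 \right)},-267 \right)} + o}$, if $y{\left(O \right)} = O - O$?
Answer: $\frac{1}{1992} \approx 0.00050201$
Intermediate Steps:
$y{\left(O \right)} = 0$
$G{\left(l,f \right)} = -10$
$o = 2002$
$\frac{1}{G{\left(y{\left(12 \right)},-267 \right)} + o} = \frac{1}{-10 + 2002} = \frac{1}{1992}$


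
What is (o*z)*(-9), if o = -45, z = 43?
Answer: 17415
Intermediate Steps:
(o*z)*(-9) = -45*43*(-9) = -1935*(-9) = 17415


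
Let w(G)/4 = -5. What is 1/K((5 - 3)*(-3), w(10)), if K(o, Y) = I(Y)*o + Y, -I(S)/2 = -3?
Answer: -1/56 ≈ -0.017857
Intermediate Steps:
I(S) = 6 (I(S) = -2*(-3) = 6)
w(G) = -20 (w(G) = 4*(-5) = -20)
K(o, Y) = Y + 6*o (K(o, Y) = 6*o + Y = Y + 6*o)
1/K((5 - 3)*(-3), w(10)) = 1/(-20 + 6*((5 - 3)*(-3))) = 1/(-20 + 6*(2*(-3))) = 1/(-20 + 6*(-6)) = 1/(-20 - 36) = 1/(-56) = -1/56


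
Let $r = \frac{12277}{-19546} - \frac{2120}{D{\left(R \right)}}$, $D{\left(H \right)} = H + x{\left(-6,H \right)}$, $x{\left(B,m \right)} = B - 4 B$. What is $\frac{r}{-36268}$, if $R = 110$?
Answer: $\frac{2688061}{5671154624} \approx 0.00047399$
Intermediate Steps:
$x{\left(B,m \right)} = - 3 B$
$D{\left(H \right)} = 18 + H$ ($D{\left(H \right)} = H - -18 = H + 18 = 18 + H$)
$r = - \frac{2688061}{156368}$ ($r = \frac{12277}{-19546} - \frac{2120}{18 + 110} = 12277 \left(- \frac{1}{19546}\right) - \frac{2120}{128} = - \frac{12277}{19546} - \frac{265}{16} = - \frac{2688061}{156368} \approx -17.191$)
$\frac{r}{-36268} = - \frac{2688061}{156368 \left(-36268\right)} = \left(- \frac{2688061}{156368}\right) \left(- \frac{1}{36268}\right) = \frac{2688061}{5671154624}$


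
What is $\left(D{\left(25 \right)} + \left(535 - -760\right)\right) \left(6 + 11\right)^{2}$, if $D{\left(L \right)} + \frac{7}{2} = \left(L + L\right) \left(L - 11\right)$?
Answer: $\frac{1151087}{2} \approx 5.7554 \cdot 10^{5}$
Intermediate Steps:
$D{\left(L \right)} = - \frac{7}{2} + 2 L \left(-11 + L\right)$ ($D{\left(L \right)} = - \frac{7}{2} + \left(L + L\right) \left(L - 11\right) = - \frac{7}{2} + 2 L \left(-11 + L\right)$)
$\left(D{\left(25 \right)} + \left(535 - -760\right)\right) \left(6 + 11\right)^{2} = \left(\left(- \frac{7}{2} - 550 + 2 \cdot 25^{2}\right) + \left(535 - -760\right)\right) \left(6 + 11\right)^{2} = \left(\left(- \frac{7}{2} - 550 + 2 \cdot 625\right) + \left(535 + 760\right)\right) 17^{2} = \left(\left(- \frac{7}{2} - 550 + 1250\right) + 1295\right) 289 = \left(\frac{1393}{2} + 1295\right) 289 = \frac{3983}{2} \cdot 289 = \frac{1151087}{2}$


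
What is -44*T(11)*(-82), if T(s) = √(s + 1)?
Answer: 7216*√3 ≈ 12498.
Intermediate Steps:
T(s) = √(1 + s)
-44*T(11)*(-82) = -44*√(1 + 11)*(-82) = -88*√3*(-82) = 7216*√3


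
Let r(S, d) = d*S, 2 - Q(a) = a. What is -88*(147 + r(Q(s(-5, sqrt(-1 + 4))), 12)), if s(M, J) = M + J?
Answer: -20328 + 1056*sqrt(3) ≈ -18499.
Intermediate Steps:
s(M, J) = J + M
Q(a) = 2 - a
r(S, d) = S*d
-88*(147 + r(Q(s(-5, sqrt(-1 + 4))), 12)) = -88*(147 + (2 - (sqrt(-1 + 4) - 5))*12) = -88*(147 + (2 - (sqrt(3) - 5))*12) = -88*(147 + (2 - (-5 + sqrt(3)))*12) = -88*(147 + (2 + (5 - sqrt(3)))*12) = -88*(147 + (7 - sqrt(3))*12) = -88*(147 + (84 - 12*sqrt(3))) = -88*(231 - 12*sqrt(3)) = -20328 + 1056*sqrt(3)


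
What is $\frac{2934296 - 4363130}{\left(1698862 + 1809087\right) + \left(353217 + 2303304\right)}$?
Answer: $- \frac{714417}{3082235} \approx -0.23179$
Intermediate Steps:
$\frac{2934296 - 4363130}{\left(1698862 + 1809087\right) + \left(353217 + 2303304\right)} = - \frac{1428834}{3507949 + 2656521} = - \frac{1428834}{6164470} = \left(-1428834\right) \frac{1}{6164470} = - \frac{714417}{3082235}$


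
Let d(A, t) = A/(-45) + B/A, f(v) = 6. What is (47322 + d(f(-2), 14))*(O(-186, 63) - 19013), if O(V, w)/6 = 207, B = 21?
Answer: -25230572731/30 ≈ -8.4102e+8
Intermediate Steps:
O(V, w) = 1242 (O(V, w) = 6*207 = 1242)
d(A, t) = 21/A - A/45 (d(A, t) = A/(-45) + 21/A = A*(-1/45) + 21/A = -A/45 + 21/A = 21/A - A/45)
(47322 + d(f(-2), 14))*(O(-186, 63) - 19013) = (47322 + (21/6 - 1/45*6))*(1242 - 19013) = (47322 + (21*(1/6) - 2/15))*(-17771) = (47322 + (7/2 - 2/15))*(-17771) = (47322 + 101/30)*(-17771) = (1419761/30)*(-17771) = -25230572731/30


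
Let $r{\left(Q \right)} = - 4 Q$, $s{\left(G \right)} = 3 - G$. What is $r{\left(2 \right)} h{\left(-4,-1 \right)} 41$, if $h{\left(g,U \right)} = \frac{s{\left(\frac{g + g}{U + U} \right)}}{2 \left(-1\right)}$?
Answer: $-164$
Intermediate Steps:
$h{\left(g,U \right)} = - \frac{3}{2} + \frac{g}{2 U}$ ($h{\left(g,U \right)} = \frac{3 - \frac{g + g}{U + U}}{2 \left(-1\right)} = \frac{3 - \frac{2 g}{2 U}}{-2} = \left(3 - 2 g \frac{1}{2 U}\right) \left(- \frac{1}{2}\right) = \left(3 - \frac{g}{U}\right) \left(- \frac{1}{2}\right) = - \frac{3}{2} + \frac{g}{2 U}$)
$r{\left(2 \right)} h{\left(-4,-1 \right)} 41 = \left(-4\right) 2 \frac{-4 - -3}{2 \left(-1\right)} 41 = - 8 \cdot \frac{1}{2} \left(-1\right) \left(-4 + 3\right) 41 = - 8 \cdot \frac{1}{2} \left(-1\right) \left(-1\right) 41 = \left(-8\right) \frac{1}{2} \cdot 41 = \left(-4\right) 41 = -164$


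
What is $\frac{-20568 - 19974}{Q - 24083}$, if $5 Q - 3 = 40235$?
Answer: $\frac{202710}{80177} \approx 2.5283$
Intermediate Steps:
$Q = \frac{40238}{5}$ ($Q = \frac{3}{5} + \frac{1}{5} \cdot 40235 = \frac{3}{5} + 8047 = \frac{40238}{5} \approx 8047.6$)
$\frac{-20568 - 19974}{Q - 24083} = \frac{-20568 - 19974}{\frac{40238}{5} - 24083} = - \frac{40542}{- \frac{80177}{5}} = \left(-40542\right) \left(- \frac{5}{80177}\right) = \frac{202710}{80177}$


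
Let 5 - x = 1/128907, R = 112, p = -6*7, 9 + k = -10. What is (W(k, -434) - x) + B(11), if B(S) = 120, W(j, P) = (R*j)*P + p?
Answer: 119061727876/128907 ≈ 9.2363e+5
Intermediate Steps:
k = -19 (k = -9 - 10 = -19)
p = -42
W(j, P) = -42 + 112*P*j (W(j, P) = (112*j)*P - 42 = 112*P*j - 42 = -42 + 112*P*j)
x = 644534/128907 (x = 5 - 1/128907 = 644534/128907 ≈ 5.0000)
(W(k, -434) - x) + B(11) = ((-42 + 112*(-434)*(-19)) - 1*644534/128907) + 120 = ((-42 + 923552) - 644534/128907) + 120 = (923510 - 644534/128907) + 120 = 119046259036/128907 + 120 = 119061727876/128907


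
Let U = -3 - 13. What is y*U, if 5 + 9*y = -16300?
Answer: 86960/3 ≈ 28987.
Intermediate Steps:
y = -5435/3 (y = -5/9 + (1/9)*(-16300) = -5/9 - 16300/9 = -5435/3 ≈ -1811.7)
U = -16
y*U = -5435/3*(-16) = 86960/3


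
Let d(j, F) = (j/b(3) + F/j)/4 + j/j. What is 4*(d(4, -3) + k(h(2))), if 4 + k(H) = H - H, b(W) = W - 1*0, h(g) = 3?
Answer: -137/12 ≈ -11.417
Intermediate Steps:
b(W) = W (b(W) = W + 0 = W)
d(j, F) = 1 + j/12 + F/(4*j) (d(j, F) = (j/3 + F/j)/4 + j/j = (j*(1/3) + F/j)*(1/4) + 1 = (j/3 + F/j)*(1/4) + 1 = (j/12 + F/(4*j)) + 1 = 1 + j/12 + F/(4*j))
k(H) = -4 (k(H) = -4 + (H - H) = -4 + 0 = -4)
4*(d(4, -3) + k(h(2))) = 4*((1 + (1/12)*4 + (1/4)*(-3)/4) - 4) = 4*((1 + 1/3 + (1/4)*(-3)*(1/4)) - 4) = 4*((1 + 1/3 - 3/16) - 4) = 4*(55/48 - 4) = 4*(-137/48) = -137/12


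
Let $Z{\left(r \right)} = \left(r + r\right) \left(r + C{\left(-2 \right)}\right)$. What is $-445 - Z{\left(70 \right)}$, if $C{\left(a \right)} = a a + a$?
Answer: $-10525$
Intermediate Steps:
$C{\left(a \right)} = a + a^{2}$ ($C{\left(a \right)} = a^{2} + a = a + a^{2}$)
$Z{\left(r \right)} = 2 r \left(2 + r\right)$ ($Z{\left(r \right)} = \left(r + r\right) \left(r - 2 \left(1 - 2\right)\right) = 2 r \left(r - -2\right) = 2 r \left(r + 2\right) = 2 r \left(2 + r\right)$)
$-445 - Z{\left(70 \right)} = -445 - 2 \cdot 70 \left(2 + 70\right) = -445 - 2 \cdot 70 \cdot 72 = -445 - 10080 = -10525$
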